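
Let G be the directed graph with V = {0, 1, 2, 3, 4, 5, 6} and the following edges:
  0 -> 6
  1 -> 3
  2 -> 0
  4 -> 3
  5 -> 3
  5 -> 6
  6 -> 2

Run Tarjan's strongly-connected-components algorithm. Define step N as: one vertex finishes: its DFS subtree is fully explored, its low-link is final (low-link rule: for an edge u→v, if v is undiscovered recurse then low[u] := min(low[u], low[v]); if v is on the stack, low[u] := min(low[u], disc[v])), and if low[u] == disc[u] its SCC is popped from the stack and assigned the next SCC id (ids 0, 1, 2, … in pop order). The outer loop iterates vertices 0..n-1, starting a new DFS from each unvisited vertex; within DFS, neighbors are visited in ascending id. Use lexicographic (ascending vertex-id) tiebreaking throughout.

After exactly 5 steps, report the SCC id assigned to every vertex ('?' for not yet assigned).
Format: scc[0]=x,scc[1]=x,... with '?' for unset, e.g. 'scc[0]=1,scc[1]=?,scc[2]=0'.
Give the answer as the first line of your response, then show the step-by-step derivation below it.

scc[0]=0,scc[1]=2,scc[2]=0,scc[3]=1,scc[4]=?,scc[5]=?,scc[6]=0

step 1: low=(low[0]=0,low[1]=?,low[2]=0,low[3]=?,low[4]=?,low[5]=?,low[6]=1); scc=(scc[0]=?,scc[1]=?,scc[2]=?,scc[3]=?,scc[4]=?,scc[5]=?,scc[6]=?)
step 2: low=(low[0]=0,low[1]=?,low[2]=0,low[3]=?,low[4]=?,low[5]=?,low[6]=0); scc=(scc[0]=?,scc[1]=?,scc[2]=?,scc[3]=?,scc[4]=?,scc[5]=?,scc[6]=?)
step 3: low=(low[0]=0,low[1]=?,low[2]=0,low[3]=?,low[4]=?,low[5]=?,low[6]=0); scc=(scc[0]=0,scc[1]=?,scc[2]=0,scc[3]=?,scc[4]=?,scc[5]=?,scc[6]=0)
step 4: low=(low[0]=0,low[1]=3,low[2]=0,low[3]=4,low[4]=?,low[5]=?,low[6]=0); scc=(scc[0]=0,scc[1]=?,scc[2]=0,scc[3]=1,scc[4]=?,scc[5]=?,scc[6]=0)
step 5: low=(low[0]=0,low[1]=3,low[2]=0,low[3]=4,low[4]=?,low[5]=?,low[6]=0); scc=(scc[0]=0,scc[1]=2,scc[2]=0,scc[3]=1,scc[4]=?,scc[5]=?,scc[6]=0)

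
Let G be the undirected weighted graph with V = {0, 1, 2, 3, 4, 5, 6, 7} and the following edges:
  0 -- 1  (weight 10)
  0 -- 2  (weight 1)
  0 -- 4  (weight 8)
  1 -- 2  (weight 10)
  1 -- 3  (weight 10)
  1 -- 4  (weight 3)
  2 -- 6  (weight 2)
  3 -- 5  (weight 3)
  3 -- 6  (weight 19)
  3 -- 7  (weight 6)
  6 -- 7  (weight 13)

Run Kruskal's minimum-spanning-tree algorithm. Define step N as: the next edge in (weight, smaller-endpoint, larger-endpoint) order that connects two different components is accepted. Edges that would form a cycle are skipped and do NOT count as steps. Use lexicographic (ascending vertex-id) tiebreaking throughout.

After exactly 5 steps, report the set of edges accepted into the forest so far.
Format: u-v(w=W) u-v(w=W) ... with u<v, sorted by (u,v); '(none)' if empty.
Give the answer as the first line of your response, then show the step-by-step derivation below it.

0-2(w=1) 1-4(w=3) 2-6(w=2) 3-5(w=3) 3-7(w=6)

step 1: add edge 0-2 (w=1); MST = {0-2(w=1)}
step 2: add edge 2-6 (w=2); MST = {0-2(w=1) 2-6(w=2)}
step 3: add edge 1-4 (w=3); MST = {0-2(w=1) 1-4(w=3) 2-6(w=2)}
step 4: add edge 3-5 (w=3); MST = {0-2(w=1) 1-4(w=3) 2-6(w=2) 3-5(w=3)}
step 5: add edge 3-7 (w=6); MST = {0-2(w=1) 1-4(w=3) 2-6(w=2) 3-5(w=3) 3-7(w=6)}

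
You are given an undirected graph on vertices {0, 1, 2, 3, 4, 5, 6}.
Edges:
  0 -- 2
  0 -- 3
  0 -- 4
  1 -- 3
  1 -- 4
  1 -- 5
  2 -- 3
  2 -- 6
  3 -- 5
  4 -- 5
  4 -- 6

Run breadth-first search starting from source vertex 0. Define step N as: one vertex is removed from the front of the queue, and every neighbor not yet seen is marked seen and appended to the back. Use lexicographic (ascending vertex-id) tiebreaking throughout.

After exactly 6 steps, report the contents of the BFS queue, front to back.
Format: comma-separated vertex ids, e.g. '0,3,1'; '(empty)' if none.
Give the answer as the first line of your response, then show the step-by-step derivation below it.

5

step 1: dequeue 0; queue=[2,3,4]; order=0
step 2: dequeue 2; queue=[3,4,6]; order=0,2
step 3: dequeue 3; queue=[4,6,1,5]; order=0,2,3
step 4: dequeue 4; queue=[6,1,5]; order=0,2,3,4
step 5: dequeue 6; queue=[1,5]; order=0,2,3,4,6
step 6: dequeue 1; queue=[5]; order=0,2,3,4,6,1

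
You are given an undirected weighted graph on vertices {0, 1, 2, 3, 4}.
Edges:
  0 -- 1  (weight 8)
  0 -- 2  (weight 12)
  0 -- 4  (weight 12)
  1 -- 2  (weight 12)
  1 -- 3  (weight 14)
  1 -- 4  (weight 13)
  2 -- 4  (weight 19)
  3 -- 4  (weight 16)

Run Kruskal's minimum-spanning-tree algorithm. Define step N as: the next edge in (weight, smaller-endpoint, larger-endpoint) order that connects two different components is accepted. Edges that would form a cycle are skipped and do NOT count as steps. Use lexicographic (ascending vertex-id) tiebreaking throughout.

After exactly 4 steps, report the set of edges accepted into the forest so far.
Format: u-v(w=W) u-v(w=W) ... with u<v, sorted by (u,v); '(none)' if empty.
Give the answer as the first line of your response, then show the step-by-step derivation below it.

0-1(w=8) 0-2(w=12) 0-4(w=12) 1-3(w=14)

step 1: add edge 0-1 (w=8); MST = {0-1(w=8)}
step 2: add edge 0-2 (w=12); MST = {0-1(w=8) 0-2(w=12)}
step 3: add edge 0-4 (w=12); MST = {0-1(w=8) 0-2(w=12) 0-4(w=12)}
step 4: add edge 1-3 (w=14); MST = {0-1(w=8) 0-2(w=12) 0-4(w=12) 1-3(w=14)}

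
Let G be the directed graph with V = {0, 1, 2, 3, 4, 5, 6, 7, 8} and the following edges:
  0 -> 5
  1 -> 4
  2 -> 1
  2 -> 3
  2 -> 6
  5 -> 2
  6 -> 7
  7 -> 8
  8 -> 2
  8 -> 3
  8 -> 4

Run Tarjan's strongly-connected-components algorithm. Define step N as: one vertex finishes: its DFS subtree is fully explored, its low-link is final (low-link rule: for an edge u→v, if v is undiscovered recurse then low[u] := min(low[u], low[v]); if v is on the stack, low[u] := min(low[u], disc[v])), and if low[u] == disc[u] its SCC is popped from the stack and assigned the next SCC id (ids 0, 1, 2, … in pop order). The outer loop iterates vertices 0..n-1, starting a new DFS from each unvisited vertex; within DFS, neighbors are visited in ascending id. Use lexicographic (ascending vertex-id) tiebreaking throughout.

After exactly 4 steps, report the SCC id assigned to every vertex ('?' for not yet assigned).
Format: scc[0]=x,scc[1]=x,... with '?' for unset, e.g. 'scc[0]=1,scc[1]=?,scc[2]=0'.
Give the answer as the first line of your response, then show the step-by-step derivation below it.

scc[0]=?,scc[1]=1,scc[2]=?,scc[3]=2,scc[4]=0,scc[5]=?,scc[6]=?,scc[7]=?,scc[8]=?

step 1: low=(low[0]=0,low[1]=3,low[2]=2,low[3]=?,low[4]=4,low[5]=1,low[6]=?,low[7]=?,low[8]=?); scc=(scc[0]=?,scc[1]=?,scc[2]=?,scc[3]=?,scc[4]=0,scc[5]=?,scc[6]=?,scc[7]=?,scc[8]=?)
step 2: low=(low[0]=0,low[1]=3,low[2]=2,low[3]=?,low[4]=4,low[5]=1,low[6]=?,low[7]=?,low[8]=?); scc=(scc[0]=?,scc[1]=1,scc[2]=?,scc[3]=?,scc[4]=0,scc[5]=?,scc[6]=?,scc[7]=?,scc[8]=?)
step 3: low=(low[0]=0,low[1]=3,low[2]=2,low[3]=5,low[4]=4,low[5]=1,low[6]=?,low[7]=?,low[8]=?); scc=(scc[0]=?,scc[1]=1,scc[2]=?,scc[3]=2,scc[4]=0,scc[5]=?,scc[6]=?,scc[7]=?,scc[8]=?)
step 4: low=(low[0]=0,low[1]=3,low[2]=2,low[3]=5,low[4]=4,low[5]=1,low[6]=6,low[7]=7,low[8]=2); scc=(scc[0]=?,scc[1]=1,scc[2]=?,scc[3]=2,scc[4]=0,scc[5]=?,scc[6]=?,scc[7]=?,scc[8]=?)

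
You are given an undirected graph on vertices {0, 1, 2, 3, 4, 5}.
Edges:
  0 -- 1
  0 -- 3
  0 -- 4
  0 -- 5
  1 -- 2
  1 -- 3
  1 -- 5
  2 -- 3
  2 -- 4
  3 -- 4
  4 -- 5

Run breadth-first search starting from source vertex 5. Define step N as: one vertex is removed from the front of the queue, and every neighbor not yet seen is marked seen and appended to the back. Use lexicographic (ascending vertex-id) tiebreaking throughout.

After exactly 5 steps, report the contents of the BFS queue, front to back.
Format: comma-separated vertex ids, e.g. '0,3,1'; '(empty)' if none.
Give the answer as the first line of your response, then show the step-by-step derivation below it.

2

step 1: dequeue 5; queue=[0,1,4]; order=5
step 2: dequeue 0; queue=[1,4,3]; order=5,0
step 3: dequeue 1; queue=[4,3,2]; order=5,0,1
step 4: dequeue 4; queue=[3,2]; order=5,0,1,4
step 5: dequeue 3; queue=[2]; order=5,0,1,4,3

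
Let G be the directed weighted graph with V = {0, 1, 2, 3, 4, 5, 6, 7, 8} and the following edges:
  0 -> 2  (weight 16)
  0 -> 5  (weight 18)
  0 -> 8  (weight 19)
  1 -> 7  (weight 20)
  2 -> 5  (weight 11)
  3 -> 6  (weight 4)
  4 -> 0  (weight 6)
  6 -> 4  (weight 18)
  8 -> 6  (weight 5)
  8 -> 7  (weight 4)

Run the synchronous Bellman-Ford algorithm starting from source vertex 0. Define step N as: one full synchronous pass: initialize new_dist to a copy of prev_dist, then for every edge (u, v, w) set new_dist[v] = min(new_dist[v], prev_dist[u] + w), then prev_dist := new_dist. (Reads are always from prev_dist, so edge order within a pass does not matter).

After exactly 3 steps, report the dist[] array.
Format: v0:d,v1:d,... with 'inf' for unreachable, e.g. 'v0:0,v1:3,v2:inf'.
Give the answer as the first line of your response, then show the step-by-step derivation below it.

v0:0,v1:inf,v2:16,v3:inf,v4:42,v5:18,v6:24,v7:23,v8:19

step 1: dist = v0:0,v1:inf,v2:16,v3:inf,v4:inf,v5:18,v6:inf,v7:inf,v8:19
step 2: dist = v0:0,v1:inf,v2:16,v3:inf,v4:inf,v5:18,v6:24,v7:23,v8:19
step 3: dist = v0:0,v1:inf,v2:16,v3:inf,v4:42,v5:18,v6:24,v7:23,v8:19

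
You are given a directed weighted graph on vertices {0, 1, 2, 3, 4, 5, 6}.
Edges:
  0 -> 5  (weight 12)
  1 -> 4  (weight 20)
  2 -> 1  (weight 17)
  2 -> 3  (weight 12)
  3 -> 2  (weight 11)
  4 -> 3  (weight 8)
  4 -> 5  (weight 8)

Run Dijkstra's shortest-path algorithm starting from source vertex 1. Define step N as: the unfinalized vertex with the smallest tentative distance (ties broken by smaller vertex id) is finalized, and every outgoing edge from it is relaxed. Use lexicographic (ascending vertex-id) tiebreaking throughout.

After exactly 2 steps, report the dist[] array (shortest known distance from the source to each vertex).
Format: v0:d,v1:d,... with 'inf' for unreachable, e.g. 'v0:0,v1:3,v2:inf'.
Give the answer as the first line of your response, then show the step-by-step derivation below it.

v0:inf,v1:0,v2:inf,v3:28,v4:20,v5:28,v6:inf

step 1: dist = v0:inf,v1:0,v2:inf,v3:inf,v4:20,v5:inf,v6:inf
step 2: dist = v0:inf,v1:0,v2:inf,v3:28,v4:20,v5:28,v6:inf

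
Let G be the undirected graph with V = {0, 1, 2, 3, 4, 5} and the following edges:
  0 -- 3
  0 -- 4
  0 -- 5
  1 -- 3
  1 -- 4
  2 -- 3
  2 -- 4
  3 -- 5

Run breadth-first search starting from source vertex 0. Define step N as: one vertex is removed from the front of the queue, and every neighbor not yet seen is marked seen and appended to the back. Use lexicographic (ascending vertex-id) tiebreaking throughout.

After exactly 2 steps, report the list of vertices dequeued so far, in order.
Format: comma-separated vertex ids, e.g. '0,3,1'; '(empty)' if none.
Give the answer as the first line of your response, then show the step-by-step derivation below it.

0,3

step 1: dequeue 0; queue=[3,4,5]; order=0
step 2: dequeue 3; queue=[4,5,1,2]; order=0,3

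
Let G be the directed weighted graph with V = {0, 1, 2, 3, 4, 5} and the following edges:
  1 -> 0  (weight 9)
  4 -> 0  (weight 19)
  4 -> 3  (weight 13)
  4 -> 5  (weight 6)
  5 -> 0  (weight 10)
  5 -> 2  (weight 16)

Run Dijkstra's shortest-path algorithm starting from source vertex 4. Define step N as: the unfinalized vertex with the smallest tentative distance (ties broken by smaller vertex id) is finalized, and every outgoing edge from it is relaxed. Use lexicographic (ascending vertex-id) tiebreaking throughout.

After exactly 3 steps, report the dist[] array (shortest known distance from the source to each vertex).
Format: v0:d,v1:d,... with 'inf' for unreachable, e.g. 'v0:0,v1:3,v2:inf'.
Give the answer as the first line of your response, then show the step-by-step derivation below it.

v0:16,v1:inf,v2:22,v3:13,v4:0,v5:6

step 1: dist = v0:19,v1:inf,v2:inf,v3:13,v4:0,v5:6
step 2: dist = v0:16,v1:inf,v2:22,v3:13,v4:0,v5:6
step 3: dist = v0:16,v1:inf,v2:22,v3:13,v4:0,v5:6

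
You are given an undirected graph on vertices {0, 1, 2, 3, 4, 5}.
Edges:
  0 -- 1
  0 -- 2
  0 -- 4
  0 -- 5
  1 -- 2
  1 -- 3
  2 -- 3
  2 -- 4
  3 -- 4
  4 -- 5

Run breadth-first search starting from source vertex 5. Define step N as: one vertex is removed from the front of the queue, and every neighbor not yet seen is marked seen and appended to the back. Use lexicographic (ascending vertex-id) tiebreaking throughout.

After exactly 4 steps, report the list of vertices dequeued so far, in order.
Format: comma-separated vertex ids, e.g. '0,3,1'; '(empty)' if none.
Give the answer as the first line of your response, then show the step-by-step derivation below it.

5,0,4,1

step 1: dequeue 5; queue=[0,4]; order=5
step 2: dequeue 0; queue=[4,1,2]; order=5,0
step 3: dequeue 4; queue=[1,2,3]; order=5,0,4
step 4: dequeue 1; queue=[2,3]; order=5,0,4,1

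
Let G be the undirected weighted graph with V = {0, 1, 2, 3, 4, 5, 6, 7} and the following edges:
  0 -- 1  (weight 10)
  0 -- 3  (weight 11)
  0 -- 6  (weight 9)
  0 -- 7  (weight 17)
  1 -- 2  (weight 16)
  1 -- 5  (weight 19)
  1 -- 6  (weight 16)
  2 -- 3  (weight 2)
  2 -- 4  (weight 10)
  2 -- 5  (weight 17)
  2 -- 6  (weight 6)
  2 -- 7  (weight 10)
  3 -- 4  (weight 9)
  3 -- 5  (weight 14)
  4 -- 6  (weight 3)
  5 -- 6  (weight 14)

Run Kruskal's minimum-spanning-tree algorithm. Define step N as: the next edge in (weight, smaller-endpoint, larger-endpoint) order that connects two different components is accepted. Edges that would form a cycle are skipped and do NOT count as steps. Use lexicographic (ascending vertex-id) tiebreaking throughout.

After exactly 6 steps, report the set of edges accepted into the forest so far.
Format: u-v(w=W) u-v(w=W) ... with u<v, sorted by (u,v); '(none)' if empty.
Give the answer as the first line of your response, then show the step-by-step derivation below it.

0-1(w=10) 0-6(w=9) 2-3(w=2) 2-6(w=6) 2-7(w=10) 4-6(w=3)

step 1: add edge 2-3 (w=2); MST = {2-3(w=2)}
step 2: add edge 4-6 (w=3); MST = {2-3(w=2) 4-6(w=3)}
step 3: add edge 2-6 (w=6); MST = {2-3(w=2) 2-6(w=6) 4-6(w=3)}
step 4: add edge 0-6 (w=9); MST = {0-6(w=9) 2-3(w=2) 2-6(w=6) 4-6(w=3)}
step 5: add edge 0-1 (w=10); MST = {0-1(w=10) 0-6(w=9) 2-3(w=2) 2-6(w=6) 4-6(w=3)}
step 6: add edge 2-7 (w=10); MST = {0-1(w=10) 0-6(w=9) 2-3(w=2) 2-6(w=6) 2-7(w=10) 4-6(w=3)}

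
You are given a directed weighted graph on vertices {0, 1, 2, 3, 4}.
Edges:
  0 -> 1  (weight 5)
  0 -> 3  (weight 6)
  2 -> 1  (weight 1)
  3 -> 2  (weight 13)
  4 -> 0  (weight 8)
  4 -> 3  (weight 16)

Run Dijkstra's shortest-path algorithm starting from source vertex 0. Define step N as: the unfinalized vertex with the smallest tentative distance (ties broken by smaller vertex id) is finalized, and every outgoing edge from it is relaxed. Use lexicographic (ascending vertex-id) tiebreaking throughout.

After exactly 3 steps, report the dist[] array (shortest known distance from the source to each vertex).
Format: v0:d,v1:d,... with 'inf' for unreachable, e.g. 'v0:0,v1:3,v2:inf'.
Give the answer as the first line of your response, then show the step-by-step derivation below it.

v0:0,v1:5,v2:19,v3:6,v4:inf

step 1: dist = v0:0,v1:5,v2:inf,v3:6,v4:inf
step 2: dist = v0:0,v1:5,v2:inf,v3:6,v4:inf
step 3: dist = v0:0,v1:5,v2:19,v3:6,v4:inf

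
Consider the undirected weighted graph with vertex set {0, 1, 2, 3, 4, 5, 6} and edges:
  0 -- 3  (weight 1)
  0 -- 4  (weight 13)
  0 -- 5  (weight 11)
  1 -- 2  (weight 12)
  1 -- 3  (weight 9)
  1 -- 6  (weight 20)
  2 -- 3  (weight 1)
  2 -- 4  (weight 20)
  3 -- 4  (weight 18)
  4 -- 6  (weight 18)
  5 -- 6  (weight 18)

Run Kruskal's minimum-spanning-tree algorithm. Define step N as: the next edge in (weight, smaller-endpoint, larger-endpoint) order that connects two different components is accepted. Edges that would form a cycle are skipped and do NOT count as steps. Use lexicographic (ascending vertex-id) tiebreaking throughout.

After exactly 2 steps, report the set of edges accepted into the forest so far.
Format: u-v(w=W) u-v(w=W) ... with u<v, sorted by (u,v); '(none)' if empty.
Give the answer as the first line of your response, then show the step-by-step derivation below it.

0-3(w=1) 2-3(w=1)

step 1: add edge 0-3 (w=1); MST = {0-3(w=1)}
step 2: add edge 2-3 (w=1); MST = {0-3(w=1) 2-3(w=1)}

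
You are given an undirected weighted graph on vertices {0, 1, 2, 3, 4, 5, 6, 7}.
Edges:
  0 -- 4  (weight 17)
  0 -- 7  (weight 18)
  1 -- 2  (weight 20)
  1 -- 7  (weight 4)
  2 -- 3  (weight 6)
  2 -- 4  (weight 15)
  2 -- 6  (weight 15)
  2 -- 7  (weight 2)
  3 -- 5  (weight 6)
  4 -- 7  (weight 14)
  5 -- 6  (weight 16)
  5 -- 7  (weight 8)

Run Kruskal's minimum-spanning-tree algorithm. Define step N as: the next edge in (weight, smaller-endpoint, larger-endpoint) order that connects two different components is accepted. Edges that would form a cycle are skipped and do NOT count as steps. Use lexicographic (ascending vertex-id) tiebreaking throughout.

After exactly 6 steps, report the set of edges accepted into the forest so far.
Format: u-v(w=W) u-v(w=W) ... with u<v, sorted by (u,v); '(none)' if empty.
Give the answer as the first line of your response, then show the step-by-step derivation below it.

1-7(w=4) 2-3(w=6) 2-6(w=15) 2-7(w=2) 3-5(w=6) 4-7(w=14)

step 1: add edge 2-7 (w=2); MST = {2-7(w=2)}
step 2: add edge 1-7 (w=4); MST = {1-7(w=4) 2-7(w=2)}
step 3: add edge 2-3 (w=6); MST = {1-7(w=4) 2-3(w=6) 2-7(w=2)}
step 4: add edge 3-5 (w=6); MST = {1-7(w=4) 2-3(w=6) 2-7(w=2) 3-5(w=6)}
step 5: add edge 4-7 (w=14); MST = {1-7(w=4) 2-3(w=6) 2-7(w=2) 3-5(w=6) 4-7(w=14)}
step 6: add edge 2-6 (w=15); MST = {1-7(w=4) 2-3(w=6) 2-6(w=15) 2-7(w=2) 3-5(w=6) 4-7(w=14)}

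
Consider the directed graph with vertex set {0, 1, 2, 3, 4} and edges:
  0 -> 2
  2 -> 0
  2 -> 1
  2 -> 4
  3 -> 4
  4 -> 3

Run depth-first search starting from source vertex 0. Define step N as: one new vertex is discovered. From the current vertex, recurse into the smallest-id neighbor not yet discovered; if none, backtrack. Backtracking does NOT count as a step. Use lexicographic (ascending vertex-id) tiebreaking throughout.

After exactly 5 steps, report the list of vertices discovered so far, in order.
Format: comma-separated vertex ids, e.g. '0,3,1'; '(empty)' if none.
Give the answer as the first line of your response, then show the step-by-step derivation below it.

0,2,1,4,3

step 1: discover 0; path=0; order=0
step 2: discover 2; path=0>2; order=0,2
step 3: discover 1; path=0>2>1; order=0,2,1
step 4: discover 4; path=0>2>4; order=0,2,1,4
step 5: discover 3; path=0>2>4>3; order=0,2,1,4,3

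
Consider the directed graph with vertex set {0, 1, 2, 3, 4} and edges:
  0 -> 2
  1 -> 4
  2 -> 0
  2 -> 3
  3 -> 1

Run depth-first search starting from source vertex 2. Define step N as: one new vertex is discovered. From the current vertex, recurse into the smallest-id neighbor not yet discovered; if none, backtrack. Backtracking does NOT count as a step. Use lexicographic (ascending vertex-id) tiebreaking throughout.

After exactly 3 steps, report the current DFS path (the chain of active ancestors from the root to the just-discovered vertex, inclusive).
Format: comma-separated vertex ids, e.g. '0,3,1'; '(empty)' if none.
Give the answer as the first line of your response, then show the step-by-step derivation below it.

2,3

step 1: discover 2; path=2; order=2
step 2: discover 0; path=2>0; order=2,0
step 3: discover 3; path=2>3; order=2,0,3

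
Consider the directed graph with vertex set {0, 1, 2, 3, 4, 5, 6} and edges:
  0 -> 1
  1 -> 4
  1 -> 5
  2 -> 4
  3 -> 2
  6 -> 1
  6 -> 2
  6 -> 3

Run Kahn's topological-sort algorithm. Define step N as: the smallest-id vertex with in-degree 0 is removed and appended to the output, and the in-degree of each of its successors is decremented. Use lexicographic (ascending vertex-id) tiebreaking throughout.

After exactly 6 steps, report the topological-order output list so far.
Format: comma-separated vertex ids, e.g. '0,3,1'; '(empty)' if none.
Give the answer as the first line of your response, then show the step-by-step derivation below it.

0,6,1,3,2,4

step 1: output 0; order=[0]; indeg=(0,1,2,1,2,1,0)
step 2: output 6; order=[0,6]; indeg=(0,0,1,0,2,1,0)
step 3: output 1; order=[0,6,1]; indeg=(0,0,1,0,1,0,0)
step 4: output 3; order=[0,6,1,3]; indeg=(0,0,0,0,1,0,0)
step 5: output 2; order=[0,6,1,3,2]; indeg=(0,0,0,0,0,0,0)
step 6: output 4; order=[0,6,1,3,2,4]; indeg=(0,0,0,0,0,0,0)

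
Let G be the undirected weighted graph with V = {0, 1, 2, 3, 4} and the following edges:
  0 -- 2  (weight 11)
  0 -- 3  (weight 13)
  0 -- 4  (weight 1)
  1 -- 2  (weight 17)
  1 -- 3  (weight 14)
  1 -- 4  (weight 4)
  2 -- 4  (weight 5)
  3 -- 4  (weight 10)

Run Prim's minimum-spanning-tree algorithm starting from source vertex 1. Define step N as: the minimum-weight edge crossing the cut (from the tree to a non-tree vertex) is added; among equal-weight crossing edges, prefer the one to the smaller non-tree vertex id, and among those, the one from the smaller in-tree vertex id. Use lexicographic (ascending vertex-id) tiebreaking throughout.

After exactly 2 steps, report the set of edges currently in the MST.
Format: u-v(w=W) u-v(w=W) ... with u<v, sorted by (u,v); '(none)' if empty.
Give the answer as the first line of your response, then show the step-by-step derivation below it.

0-4(w=1) 1-4(w=4)

step 1: add edge 1-4 (w=4); MST = {1-4(w=4)}
step 2: add edge 0-4 (w=1); MST = {0-4(w=1) 1-4(w=4)}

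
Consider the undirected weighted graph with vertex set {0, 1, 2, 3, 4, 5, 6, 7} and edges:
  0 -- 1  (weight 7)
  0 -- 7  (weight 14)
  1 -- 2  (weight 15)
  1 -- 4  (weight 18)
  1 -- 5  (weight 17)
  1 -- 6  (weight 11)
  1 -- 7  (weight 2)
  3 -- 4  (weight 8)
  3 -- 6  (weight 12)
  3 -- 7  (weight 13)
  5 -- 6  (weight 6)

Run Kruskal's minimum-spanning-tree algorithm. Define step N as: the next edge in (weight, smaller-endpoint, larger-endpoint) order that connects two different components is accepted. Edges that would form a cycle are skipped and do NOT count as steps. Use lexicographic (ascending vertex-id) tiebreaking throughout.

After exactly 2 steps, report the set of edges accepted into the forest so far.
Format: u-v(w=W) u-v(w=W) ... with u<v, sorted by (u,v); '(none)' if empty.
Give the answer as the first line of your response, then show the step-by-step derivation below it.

1-7(w=2) 5-6(w=6)

step 1: add edge 1-7 (w=2); MST = {1-7(w=2)}
step 2: add edge 5-6 (w=6); MST = {1-7(w=2) 5-6(w=6)}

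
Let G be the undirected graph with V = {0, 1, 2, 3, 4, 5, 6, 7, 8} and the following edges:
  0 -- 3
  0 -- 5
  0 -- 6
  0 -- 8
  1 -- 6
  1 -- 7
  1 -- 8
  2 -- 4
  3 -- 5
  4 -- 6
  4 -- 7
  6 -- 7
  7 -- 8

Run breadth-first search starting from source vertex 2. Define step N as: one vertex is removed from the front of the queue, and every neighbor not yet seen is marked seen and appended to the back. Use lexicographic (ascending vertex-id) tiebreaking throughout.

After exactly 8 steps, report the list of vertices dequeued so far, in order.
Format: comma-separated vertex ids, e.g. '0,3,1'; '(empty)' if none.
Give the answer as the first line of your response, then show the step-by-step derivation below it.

2,4,6,7,0,1,8,3

step 1: dequeue 2; queue=[4]; order=2
step 2: dequeue 4; queue=[6,7]; order=2,4
step 3: dequeue 6; queue=[7,0,1]; order=2,4,6
step 4: dequeue 7; queue=[0,1,8]; order=2,4,6,7
step 5: dequeue 0; queue=[1,8,3,5]; order=2,4,6,7,0
step 6: dequeue 1; queue=[8,3,5]; order=2,4,6,7,0,1
step 7: dequeue 8; queue=[3,5]; order=2,4,6,7,0,1,8
step 8: dequeue 3; queue=[5]; order=2,4,6,7,0,1,8,3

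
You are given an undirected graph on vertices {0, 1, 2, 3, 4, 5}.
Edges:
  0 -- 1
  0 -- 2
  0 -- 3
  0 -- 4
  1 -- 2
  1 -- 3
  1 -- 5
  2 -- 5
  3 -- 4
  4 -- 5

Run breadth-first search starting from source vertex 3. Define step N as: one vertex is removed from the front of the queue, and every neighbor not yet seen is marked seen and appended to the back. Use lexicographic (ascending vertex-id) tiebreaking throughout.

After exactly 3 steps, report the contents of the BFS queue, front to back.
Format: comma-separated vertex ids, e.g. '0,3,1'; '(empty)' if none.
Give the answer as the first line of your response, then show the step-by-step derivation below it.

4,2,5

step 1: dequeue 3; queue=[0,1,4]; order=3
step 2: dequeue 0; queue=[1,4,2]; order=3,0
step 3: dequeue 1; queue=[4,2,5]; order=3,0,1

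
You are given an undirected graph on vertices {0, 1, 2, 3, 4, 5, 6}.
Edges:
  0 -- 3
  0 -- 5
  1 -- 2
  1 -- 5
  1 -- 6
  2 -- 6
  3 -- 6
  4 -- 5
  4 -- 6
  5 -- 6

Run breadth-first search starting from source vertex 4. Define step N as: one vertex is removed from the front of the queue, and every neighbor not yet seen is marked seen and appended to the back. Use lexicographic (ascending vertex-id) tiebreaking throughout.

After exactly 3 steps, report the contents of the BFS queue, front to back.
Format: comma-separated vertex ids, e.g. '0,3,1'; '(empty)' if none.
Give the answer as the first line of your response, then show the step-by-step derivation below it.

0,1,2,3

step 1: dequeue 4; queue=[5,6]; order=4
step 2: dequeue 5; queue=[6,0,1]; order=4,5
step 3: dequeue 6; queue=[0,1,2,3]; order=4,5,6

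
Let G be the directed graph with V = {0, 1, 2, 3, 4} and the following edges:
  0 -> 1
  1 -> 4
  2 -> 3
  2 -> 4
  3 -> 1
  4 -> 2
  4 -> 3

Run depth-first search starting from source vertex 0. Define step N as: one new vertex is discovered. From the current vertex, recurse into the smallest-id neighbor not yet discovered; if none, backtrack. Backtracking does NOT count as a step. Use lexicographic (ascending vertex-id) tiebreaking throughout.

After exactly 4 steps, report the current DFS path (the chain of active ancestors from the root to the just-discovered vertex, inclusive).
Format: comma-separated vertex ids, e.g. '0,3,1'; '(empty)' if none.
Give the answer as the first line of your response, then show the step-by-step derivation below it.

0,1,4,2

step 1: discover 0; path=0; order=0
step 2: discover 1; path=0>1; order=0,1
step 3: discover 4; path=0>1>4; order=0,1,4
step 4: discover 2; path=0>1>4>2; order=0,1,4,2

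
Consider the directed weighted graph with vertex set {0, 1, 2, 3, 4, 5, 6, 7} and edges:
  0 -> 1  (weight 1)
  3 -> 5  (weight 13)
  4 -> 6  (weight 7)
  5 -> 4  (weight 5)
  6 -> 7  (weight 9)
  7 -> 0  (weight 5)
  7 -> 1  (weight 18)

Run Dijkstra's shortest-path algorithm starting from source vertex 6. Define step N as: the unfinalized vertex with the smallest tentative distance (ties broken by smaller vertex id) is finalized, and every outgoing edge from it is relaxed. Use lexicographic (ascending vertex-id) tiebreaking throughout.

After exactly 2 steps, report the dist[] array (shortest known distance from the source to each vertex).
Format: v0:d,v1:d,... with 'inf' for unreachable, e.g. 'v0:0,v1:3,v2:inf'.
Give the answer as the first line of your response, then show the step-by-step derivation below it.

v0:14,v1:27,v2:inf,v3:inf,v4:inf,v5:inf,v6:0,v7:9

step 1: dist = v0:inf,v1:inf,v2:inf,v3:inf,v4:inf,v5:inf,v6:0,v7:9
step 2: dist = v0:14,v1:27,v2:inf,v3:inf,v4:inf,v5:inf,v6:0,v7:9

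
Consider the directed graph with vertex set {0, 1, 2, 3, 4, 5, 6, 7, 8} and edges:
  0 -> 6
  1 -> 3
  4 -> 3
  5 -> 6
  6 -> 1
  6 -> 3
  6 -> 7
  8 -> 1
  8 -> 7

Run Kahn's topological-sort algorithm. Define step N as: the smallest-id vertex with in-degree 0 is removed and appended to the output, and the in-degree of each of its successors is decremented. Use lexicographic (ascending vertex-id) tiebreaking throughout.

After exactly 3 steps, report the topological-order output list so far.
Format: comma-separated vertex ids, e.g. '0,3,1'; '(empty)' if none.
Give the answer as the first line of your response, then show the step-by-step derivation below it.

0,2,4

step 1: output 0; order=[0]; indeg=(0,2,0,3,0,0,1,2,0)
step 2: output 2; order=[0,2]; indeg=(0,2,0,3,0,0,1,2,0)
step 3: output 4; order=[0,2,4]; indeg=(0,2,0,2,0,0,1,2,0)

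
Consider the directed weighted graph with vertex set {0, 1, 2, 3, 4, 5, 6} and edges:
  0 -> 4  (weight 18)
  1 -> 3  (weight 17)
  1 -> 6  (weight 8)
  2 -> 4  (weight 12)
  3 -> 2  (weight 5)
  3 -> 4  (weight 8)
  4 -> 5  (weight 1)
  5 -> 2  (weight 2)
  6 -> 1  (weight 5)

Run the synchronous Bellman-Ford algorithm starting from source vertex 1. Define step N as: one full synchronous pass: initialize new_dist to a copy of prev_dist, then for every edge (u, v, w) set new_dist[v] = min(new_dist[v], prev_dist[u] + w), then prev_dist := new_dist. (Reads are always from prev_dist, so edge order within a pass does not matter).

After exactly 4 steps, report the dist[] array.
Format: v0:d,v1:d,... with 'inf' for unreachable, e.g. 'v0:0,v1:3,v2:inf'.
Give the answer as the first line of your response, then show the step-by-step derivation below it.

v0:inf,v1:0,v2:22,v3:17,v4:25,v5:26,v6:8

step 1: dist = v0:inf,v1:0,v2:inf,v3:17,v4:inf,v5:inf,v6:8
step 2: dist = v0:inf,v1:0,v2:22,v3:17,v4:25,v5:inf,v6:8
step 3: dist = v0:inf,v1:0,v2:22,v3:17,v4:25,v5:26,v6:8
step 4: dist = v0:inf,v1:0,v2:22,v3:17,v4:25,v5:26,v6:8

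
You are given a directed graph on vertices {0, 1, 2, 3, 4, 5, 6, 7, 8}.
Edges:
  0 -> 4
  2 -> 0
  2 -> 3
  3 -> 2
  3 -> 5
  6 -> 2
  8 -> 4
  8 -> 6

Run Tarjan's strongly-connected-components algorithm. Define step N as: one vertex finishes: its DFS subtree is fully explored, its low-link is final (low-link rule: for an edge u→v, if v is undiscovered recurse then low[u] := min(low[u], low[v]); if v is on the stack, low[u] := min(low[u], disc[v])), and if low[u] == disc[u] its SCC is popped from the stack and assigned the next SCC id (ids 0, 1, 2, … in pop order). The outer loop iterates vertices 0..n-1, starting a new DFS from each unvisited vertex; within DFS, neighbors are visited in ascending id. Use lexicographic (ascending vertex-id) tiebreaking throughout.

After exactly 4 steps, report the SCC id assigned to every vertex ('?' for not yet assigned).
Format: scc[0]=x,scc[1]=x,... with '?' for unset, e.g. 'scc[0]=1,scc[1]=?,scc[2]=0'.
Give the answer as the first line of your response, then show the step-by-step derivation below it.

scc[0]=1,scc[1]=2,scc[2]=?,scc[3]=?,scc[4]=0,scc[5]=3,scc[6]=?,scc[7]=?,scc[8]=?

step 1: low=(low[0]=0,low[1]=?,low[2]=?,low[3]=?,low[4]=1,low[5]=?,low[6]=?,low[7]=?,low[8]=?); scc=(scc[0]=?,scc[1]=?,scc[2]=?,scc[3]=?,scc[4]=0,scc[5]=?,scc[6]=?,scc[7]=?,scc[8]=?)
step 2: low=(low[0]=0,low[1]=?,low[2]=?,low[3]=?,low[4]=1,low[5]=?,low[6]=?,low[7]=?,low[8]=?); scc=(scc[0]=1,scc[1]=?,scc[2]=?,scc[3]=?,scc[4]=0,scc[5]=?,scc[6]=?,scc[7]=?,scc[8]=?)
step 3: low=(low[0]=0,low[1]=2,low[2]=?,low[3]=?,low[4]=1,low[5]=?,low[6]=?,low[7]=?,low[8]=?); scc=(scc[0]=1,scc[1]=2,scc[2]=?,scc[3]=?,scc[4]=0,scc[5]=?,scc[6]=?,scc[7]=?,scc[8]=?)
step 4: low=(low[0]=0,low[1]=2,low[2]=3,low[3]=3,low[4]=1,low[5]=5,low[6]=?,low[7]=?,low[8]=?); scc=(scc[0]=1,scc[1]=2,scc[2]=?,scc[3]=?,scc[4]=0,scc[5]=3,scc[6]=?,scc[7]=?,scc[8]=?)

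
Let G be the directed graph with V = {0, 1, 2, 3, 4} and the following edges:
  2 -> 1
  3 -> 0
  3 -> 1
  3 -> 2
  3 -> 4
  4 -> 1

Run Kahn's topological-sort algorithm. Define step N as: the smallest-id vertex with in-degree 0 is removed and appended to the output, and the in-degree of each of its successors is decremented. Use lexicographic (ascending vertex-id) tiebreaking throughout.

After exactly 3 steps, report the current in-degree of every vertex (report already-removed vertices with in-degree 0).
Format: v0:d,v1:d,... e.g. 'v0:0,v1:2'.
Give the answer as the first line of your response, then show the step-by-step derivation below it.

v0:0,v1:1,v2:0,v3:0,v4:0

step 1: output 3; order=[3]; indeg=(0,2,0,0,0)
step 2: output 0; order=[3,0]; indeg=(0,2,0,0,0)
step 3: output 2; order=[3,0,2]; indeg=(0,1,0,0,0)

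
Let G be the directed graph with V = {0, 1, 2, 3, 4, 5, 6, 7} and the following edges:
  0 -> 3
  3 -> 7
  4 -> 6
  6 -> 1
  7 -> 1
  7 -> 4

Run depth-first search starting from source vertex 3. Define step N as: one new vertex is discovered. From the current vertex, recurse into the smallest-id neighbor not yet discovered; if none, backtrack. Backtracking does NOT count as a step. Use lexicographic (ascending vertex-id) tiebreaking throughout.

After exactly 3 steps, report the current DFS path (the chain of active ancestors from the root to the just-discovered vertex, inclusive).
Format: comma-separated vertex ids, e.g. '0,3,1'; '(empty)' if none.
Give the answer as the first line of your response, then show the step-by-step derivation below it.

3,7,1

step 1: discover 3; path=3; order=3
step 2: discover 7; path=3>7; order=3,7
step 3: discover 1; path=3>7>1; order=3,7,1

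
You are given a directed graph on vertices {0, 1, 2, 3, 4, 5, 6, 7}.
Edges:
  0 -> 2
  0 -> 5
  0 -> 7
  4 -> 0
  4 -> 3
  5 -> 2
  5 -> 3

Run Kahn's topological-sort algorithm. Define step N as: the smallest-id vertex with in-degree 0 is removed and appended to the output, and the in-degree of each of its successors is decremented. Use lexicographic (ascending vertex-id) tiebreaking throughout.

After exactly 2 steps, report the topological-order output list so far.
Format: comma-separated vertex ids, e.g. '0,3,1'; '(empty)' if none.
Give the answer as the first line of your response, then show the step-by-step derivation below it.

1,4

step 1: output 1; order=[1]; indeg=(1,0,2,2,0,1,0,1)
step 2: output 4; order=[1,4]; indeg=(0,0,2,1,0,1,0,1)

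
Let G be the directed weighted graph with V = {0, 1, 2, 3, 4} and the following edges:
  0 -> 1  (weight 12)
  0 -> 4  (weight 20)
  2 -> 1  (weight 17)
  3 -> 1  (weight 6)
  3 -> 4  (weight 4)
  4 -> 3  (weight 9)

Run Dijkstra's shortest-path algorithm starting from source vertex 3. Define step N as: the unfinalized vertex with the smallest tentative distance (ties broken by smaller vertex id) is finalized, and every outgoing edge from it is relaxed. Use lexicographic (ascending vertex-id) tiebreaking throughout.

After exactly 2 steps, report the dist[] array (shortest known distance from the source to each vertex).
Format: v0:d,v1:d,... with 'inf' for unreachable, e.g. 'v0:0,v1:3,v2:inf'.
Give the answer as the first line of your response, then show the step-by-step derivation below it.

v0:inf,v1:6,v2:inf,v3:0,v4:4

step 1: dist = v0:inf,v1:6,v2:inf,v3:0,v4:4
step 2: dist = v0:inf,v1:6,v2:inf,v3:0,v4:4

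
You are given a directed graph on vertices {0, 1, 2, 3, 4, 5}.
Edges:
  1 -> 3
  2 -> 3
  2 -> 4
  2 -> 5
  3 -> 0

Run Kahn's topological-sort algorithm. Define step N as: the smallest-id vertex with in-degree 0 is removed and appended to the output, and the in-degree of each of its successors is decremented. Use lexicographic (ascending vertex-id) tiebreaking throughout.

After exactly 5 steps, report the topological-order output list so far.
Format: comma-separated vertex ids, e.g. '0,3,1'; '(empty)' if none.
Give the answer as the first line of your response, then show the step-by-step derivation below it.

1,2,3,0,4

step 1: output 1; order=[1]; indeg=(1,0,0,1,1,1)
step 2: output 2; order=[1,2]; indeg=(1,0,0,0,0,0)
step 3: output 3; order=[1,2,3]; indeg=(0,0,0,0,0,0)
step 4: output 0; order=[1,2,3,0]; indeg=(0,0,0,0,0,0)
step 5: output 4; order=[1,2,3,0,4]; indeg=(0,0,0,0,0,0)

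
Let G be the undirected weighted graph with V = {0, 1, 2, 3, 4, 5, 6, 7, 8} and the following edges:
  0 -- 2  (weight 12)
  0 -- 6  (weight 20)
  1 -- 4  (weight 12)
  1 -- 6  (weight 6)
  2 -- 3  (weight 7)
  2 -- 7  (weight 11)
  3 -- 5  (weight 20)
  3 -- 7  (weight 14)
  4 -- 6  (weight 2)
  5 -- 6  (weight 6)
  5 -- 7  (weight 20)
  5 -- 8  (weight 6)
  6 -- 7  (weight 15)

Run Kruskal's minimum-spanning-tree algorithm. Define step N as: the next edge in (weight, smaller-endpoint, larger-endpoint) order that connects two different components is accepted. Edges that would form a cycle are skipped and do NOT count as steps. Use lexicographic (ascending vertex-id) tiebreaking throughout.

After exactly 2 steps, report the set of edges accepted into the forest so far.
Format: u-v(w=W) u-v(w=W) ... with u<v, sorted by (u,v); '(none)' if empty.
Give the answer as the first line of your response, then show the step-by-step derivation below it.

1-6(w=6) 4-6(w=2)

step 1: add edge 4-6 (w=2); MST = {4-6(w=2)}
step 2: add edge 1-6 (w=6); MST = {1-6(w=6) 4-6(w=2)}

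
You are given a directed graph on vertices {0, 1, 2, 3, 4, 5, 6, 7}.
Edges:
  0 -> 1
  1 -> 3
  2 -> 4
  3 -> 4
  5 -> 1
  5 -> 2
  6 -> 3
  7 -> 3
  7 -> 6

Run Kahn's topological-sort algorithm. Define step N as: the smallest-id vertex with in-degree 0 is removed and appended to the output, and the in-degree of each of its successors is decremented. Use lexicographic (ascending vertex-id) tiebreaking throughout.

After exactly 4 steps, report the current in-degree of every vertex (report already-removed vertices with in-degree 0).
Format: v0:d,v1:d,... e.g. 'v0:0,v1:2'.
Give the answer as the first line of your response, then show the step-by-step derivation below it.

v0:0,v1:0,v2:0,v3:2,v4:1,v5:0,v6:1,v7:0

step 1: output 0; order=[0]; indeg=(0,1,1,3,2,0,1,0)
step 2: output 5; order=[0,5]; indeg=(0,0,0,3,2,0,1,0)
step 3: output 1; order=[0,5,1]; indeg=(0,0,0,2,2,0,1,0)
step 4: output 2; order=[0,5,1,2]; indeg=(0,0,0,2,1,0,1,0)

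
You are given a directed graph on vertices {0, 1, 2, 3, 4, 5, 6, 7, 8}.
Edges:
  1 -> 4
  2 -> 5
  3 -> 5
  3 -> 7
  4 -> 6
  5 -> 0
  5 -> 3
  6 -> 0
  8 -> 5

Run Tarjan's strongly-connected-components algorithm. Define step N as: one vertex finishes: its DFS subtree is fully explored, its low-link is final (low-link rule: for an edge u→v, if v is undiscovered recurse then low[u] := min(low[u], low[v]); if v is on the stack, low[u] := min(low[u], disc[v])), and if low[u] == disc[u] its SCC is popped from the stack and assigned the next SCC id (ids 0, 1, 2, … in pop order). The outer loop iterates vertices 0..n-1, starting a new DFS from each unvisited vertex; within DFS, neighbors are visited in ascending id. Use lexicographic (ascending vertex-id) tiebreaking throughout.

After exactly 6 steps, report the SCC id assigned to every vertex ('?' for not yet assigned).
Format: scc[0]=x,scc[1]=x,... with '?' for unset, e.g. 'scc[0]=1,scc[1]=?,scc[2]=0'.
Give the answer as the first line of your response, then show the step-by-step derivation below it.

scc[0]=0,scc[1]=3,scc[2]=?,scc[3]=?,scc[4]=2,scc[5]=?,scc[6]=1,scc[7]=4,scc[8]=?

step 1: low=(low[0]=0,low[1]=?,low[2]=?,low[3]=?,low[4]=?,low[5]=?,low[6]=?,low[7]=?,low[8]=?); scc=(scc[0]=0,scc[1]=?,scc[2]=?,scc[3]=?,scc[4]=?,scc[5]=?,scc[6]=?,scc[7]=?,scc[8]=?)
step 2: low=(low[0]=0,low[1]=1,low[2]=?,low[3]=?,low[4]=2,low[5]=?,low[6]=3,low[7]=?,low[8]=?); scc=(scc[0]=0,scc[1]=?,scc[2]=?,scc[3]=?,scc[4]=?,scc[5]=?,scc[6]=1,scc[7]=?,scc[8]=?)
step 3: low=(low[0]=0,low[1]=1,low[2]=?,low[3]=?,low[4]=2,low[5]=?,low[6]=3,low[7]=?,low[8]=?); scc=(scc[0]=0,scc[1]=?,scc[2]=?,scc[3]=?,scc[4]=2,scc[5]=?,scc[6]=1,scc[7]=?,scc[8]=?)
step 4: low=(low[0]=0,low[1]=1,low[2]=?,low[3]=?,low[4]=2,low[5]=?,low[6]=3,low[7]=?,low[8]=?); scc=(scc[0]=0,scc[1]=3,scc[2]=?,scc[3]=?,scc[4]=2,scc[5]=?,scc[6]=1,scc[7]=?,scc[8]=?)
step 5: low=(low[0]=0,low[1]=1,low[2]=4,low[3]=5,low[4]=2,low[5]=5,low[6]=3,low[7]=7,low[8]=?); scc=(scc[0]=0,scc[1]=3,scc[2]=?,scc[3]=?,scc[4]=2,scc[5]=?,scc[6]=1,scc[7]=4,scc[8]=?)
step 6: low=(low[0]=0,low[1]=1,low[2]=4,low[3]=5,low[4]=2,low[5]=5,low[6]=3,low[7]=7,low[8]=?); scc=(scc[0]=0,scc[1]=3,scc[2]=?,scc[3]=?,scc[4]=2,scc[5]=?,scc[6]=1,scc[7]=4,scc[8]=?)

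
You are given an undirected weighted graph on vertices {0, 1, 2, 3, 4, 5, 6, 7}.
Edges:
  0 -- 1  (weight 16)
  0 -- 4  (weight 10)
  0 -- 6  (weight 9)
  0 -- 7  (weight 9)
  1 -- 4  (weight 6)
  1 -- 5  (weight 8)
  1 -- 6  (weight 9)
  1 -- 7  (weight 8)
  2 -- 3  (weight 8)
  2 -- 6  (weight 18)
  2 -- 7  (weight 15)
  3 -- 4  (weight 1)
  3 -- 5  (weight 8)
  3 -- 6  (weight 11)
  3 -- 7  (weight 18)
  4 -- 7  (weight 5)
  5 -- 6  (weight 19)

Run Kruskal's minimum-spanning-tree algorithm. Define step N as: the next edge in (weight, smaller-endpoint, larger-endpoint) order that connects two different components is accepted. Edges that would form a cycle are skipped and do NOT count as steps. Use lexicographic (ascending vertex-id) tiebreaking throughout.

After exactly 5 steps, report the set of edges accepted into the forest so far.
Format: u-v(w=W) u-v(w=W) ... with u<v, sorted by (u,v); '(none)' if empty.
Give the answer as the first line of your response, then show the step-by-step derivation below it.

1-4(w=6) 1-5(w=8) 2-3(w=8) 3-4(w=1) 4-7(w=5)

step 1: add edge 3-4 (w=1); MST = {3-4(w=1)}
step 2: add edge 4-7 (w=5); MST = {3-4(w=1) 4-7(w=5)}
step 3: add edge 1-4 (w=6); MST = {1-4(w=6) 3-4(w=1) 4-7(w=5)}
step 4: add edge 1-5 (w=8); MST = {1-4(w=6) 1-5(w=8) 3-4(w=1) 4-7(w=5)}
step 5: add edge 2-3 (w=8); MST = {1-4(w=6) 1-5(w=8) 2-3(w=8) 3-4(w=1) 4-7(w=5)}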